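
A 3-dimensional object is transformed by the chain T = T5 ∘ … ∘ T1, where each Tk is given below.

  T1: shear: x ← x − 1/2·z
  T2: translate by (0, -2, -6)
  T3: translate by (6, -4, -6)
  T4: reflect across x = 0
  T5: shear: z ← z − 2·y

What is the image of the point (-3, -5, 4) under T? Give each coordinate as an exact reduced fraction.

T1 shear: x ← x − 1/2·z: (-3, -5, 4) → (-5, -5, 4)
T2 translate by (0, -2, -6): (-5, -5, 4) → (-5, -7, -2)
T3 translate by (6, -4, -6): (-5, -7, -2) → (1, -11, -8)
T4 reflect across x = 0: (1, -11, -8) → (-1, -11, -8)
T5 shear: z ← z − 2·y: (-1, -11, -8) → (-1, -11, 14)

T(p) = (-1, -11, 14)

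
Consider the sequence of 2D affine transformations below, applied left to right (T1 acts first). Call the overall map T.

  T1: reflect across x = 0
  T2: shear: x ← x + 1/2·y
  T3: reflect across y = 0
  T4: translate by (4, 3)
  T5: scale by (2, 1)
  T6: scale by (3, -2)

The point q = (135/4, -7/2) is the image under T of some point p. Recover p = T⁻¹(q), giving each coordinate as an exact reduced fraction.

p = (-1, 5/4)

T1 = [-1 0 0; 0 1 0; 0 0 1]
T2·T1 = [-1 1/2 0; 0 1 0; 0 0 1]
T3·…·T1 = [-1 1/2 0; 0 -1 0; 0 0 1]
T4·…·T1 = [-1 1/2 4; 0 -1 3; 0 0 1]
T5·…·T1 = [-2 1 8; 0 -1 3; 0 0 1]
T6·…·T1 = [-6 3 24; 0 2 -6; 0 0 1]
det M = -12; M⁻¹ = [-1/6 1/4 11/2; 0 1/2 3; 0 0 1]
M⁻¹ · (135/4, -7/2)ᵀ = (-1, 5/4)ᵀ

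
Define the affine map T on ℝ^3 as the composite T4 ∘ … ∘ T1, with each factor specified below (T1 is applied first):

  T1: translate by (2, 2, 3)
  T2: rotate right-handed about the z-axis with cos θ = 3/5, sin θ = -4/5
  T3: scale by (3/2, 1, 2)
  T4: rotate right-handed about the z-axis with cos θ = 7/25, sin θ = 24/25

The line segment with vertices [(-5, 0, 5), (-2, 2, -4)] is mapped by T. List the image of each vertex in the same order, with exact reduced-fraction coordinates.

T1 translate by (2, 2, 3): (-5, 0, 5) → (-3, 2, 8); (-2, 2, -4) → (0, 4, -1)
T2 rotate right-handed about the z-axis with cos θ = 3/5, sin θ = -4/5: (-3, 2, 8) → (-1/5, 18/5, 8); (0, 4, -1) → (16/5, 12/5, -1)
T3 scale by (3/2, 1, 2): (-1/5, 18/5, 8) → (-3/10, 18/5, 16); (16/5, 12/5, -1) → (24/5, 12/5, -2)
T4 rotate right-handed about the z-axis with cos θ = 7/25, sin θ = 24/25: (-3/10, 18/5, 16) → (-177/50, 18/25, 16); (24/5, 12/5, -2) → (-24/25, 132/25, -2)

image vertices: (-177/50, 18/25, 16), (-24/25, 132/25, -2)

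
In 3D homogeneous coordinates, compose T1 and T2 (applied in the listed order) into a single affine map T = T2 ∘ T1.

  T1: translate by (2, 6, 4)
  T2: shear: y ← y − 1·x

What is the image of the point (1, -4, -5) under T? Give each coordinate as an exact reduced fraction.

T(p) = (3, -1, -1)

T1 translate by (2, 6, 4): (1, -4, -5) → (3, 2, -1)
T2 shear: y ← y − 1·x: (3, 2, -1) → (3, -1, -1)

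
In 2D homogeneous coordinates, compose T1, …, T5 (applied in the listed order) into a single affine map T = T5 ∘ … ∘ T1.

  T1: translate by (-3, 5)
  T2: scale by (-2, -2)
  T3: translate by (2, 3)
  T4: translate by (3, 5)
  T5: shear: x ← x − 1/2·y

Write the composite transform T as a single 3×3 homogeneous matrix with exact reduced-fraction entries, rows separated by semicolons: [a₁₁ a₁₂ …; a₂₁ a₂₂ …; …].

T1 = [1 0 -3; 0 1 5; 0 0 1]
T2·T1 = [-2 0 6; 0 -2 -10; 0 0 1]
T3·…·T1 = [-2 0 8; 0 -2 -7; 0 0 1]
T4·…·T1 = [-2 0 11; 0 -2 -2; 0 0 1]
T5·…·T1 = [-2 1 12; 0 -2 -2; 0 0 1]

T = [-2 1 12; 0 -2 -2; 0 0 1]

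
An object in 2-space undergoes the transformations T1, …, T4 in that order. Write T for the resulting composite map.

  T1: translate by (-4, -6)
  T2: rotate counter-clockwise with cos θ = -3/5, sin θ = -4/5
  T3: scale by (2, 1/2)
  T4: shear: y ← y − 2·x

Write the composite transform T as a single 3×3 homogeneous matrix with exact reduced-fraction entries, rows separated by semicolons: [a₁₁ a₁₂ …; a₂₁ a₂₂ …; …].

T = [-6/5 8/5 -24/5; 2 -7/2 13; 0 0 1]

T1 = [1 0 -4; 0 1 -6; 0 0 1]
T2·T1 = [-3/5 4/5 -12/5; -4/5 -3/5 34/5; 0 0 1]
T3·…·T1 = [-6/5 8/5 -24/5; -2/5 -3/10 17/5; 0 0 1]
T4·…·T1 = [-6/5 8/5 -24/5; 2 -7/2 13; 0 0 1]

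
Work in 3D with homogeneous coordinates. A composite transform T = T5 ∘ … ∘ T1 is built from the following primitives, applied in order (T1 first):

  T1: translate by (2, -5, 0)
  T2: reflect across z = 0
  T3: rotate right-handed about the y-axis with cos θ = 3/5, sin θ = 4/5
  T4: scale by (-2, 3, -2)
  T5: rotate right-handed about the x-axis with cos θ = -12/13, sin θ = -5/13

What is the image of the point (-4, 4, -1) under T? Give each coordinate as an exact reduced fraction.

T(p) = (4/5, 14/13, 339/65)

T1 translate by (2, -5, 0): (-4, 4, -1) → (-2, -1, -1)
T2 reflect across z = 0: (-2, -1, -1) → (-2, -1, 1)
T3 rotate right-handed about the y-axis with cos θ = 3/5, sin θ = 4/5: (-2, -1, 1) → (-2/5, -1, 11/5)
T4 scale by (-2, 3, -2): (-2/5, -1, 11/5) → (4/5, -3, -22/5)
T5 rotate right-handed about the x-axis with cos θ = -12/13, sin θ = -5/13: (4/5, -3, -22/5) → (4/5, 14/13, 339/65)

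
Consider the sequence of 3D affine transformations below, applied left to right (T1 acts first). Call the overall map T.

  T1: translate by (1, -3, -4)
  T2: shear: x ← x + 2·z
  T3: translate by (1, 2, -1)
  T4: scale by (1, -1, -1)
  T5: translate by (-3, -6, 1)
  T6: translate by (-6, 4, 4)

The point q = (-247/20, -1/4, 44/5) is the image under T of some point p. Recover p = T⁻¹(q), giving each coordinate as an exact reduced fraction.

p = (1/4, -3/4, 6/5)

T1 = [1 0 0 1; 0 1 0 -3; 0 0 1 -4; 0 0 0 1]
T2·T1 = [1 0 2 -7; 0 1 0 -3; 0 0 1 -4; 0 0 0 1]
T3·…·T1 = [1 0 2 -6; 0 1 0 -1; 0 0 1 -5; 0 0 0 1]
T4·…·T1 = [1 0 2 -6; 0 -1 0 1; 0 0 -1 5; 0 0 0 1]
T5·…·T1 = [1 0 2 -9; 0 -1 0 -5; 0 0 -1 6; 0 0 0 1]
T6·…·T1 = [1 0 2 -15; 0 -1 0 -1; 0 0 -1 10; 0 0 0 1]
det M = 1; M⁻¹ = [1 0 2 -5; 0 -1 0 -1; 0 0 -1 10; 0 0 0 1]
M⁻¹ · (-247/20, -1/4, 44/5)ᵀ = (1/4, -3/4, 6/5)ᵀ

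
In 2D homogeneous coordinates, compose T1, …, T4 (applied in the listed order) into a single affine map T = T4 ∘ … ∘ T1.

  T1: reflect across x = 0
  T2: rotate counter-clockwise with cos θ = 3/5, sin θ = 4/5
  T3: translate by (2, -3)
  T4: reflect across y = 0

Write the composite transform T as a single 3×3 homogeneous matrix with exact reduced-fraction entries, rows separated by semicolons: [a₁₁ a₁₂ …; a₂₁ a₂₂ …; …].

T = [-3/5 -4/5 2; 4/5 -3/5 3; 0 0 1]

T1 = [-1 0 0; 0 1 0; 0 0 1]
T2·T1 = [-3/5 -4/5 0; -4/5 3/5 0; 0 0 1]
T3·…·T1 = [-3/5 -4/5 2; -4/5 3/5 -3; 0 0 1]
T4·…·T1 = [-3/5 -4/5 2; 4/5 -3/5 3; 0 0 1]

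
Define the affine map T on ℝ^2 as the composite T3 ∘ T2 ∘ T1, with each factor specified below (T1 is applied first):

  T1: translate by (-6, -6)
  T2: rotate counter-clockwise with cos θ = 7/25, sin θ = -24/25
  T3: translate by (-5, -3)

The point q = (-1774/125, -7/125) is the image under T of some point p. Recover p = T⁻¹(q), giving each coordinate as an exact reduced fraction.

p = (3/5, -2)

T1 = [1 0 -6; 0 1 -6; 0 0 1]
T2·T1 = [7/25 24/25 -186/25; -24/25 7/25 102/25; 0 0 1]
T3·…·T1 = [7/25 24/25 -311/25; -24/25 7/25 27/25; 0 0 1]
det M = 1; M⁻¹ = [7/25 -24/25 113/25; 24/25 7/25 291/25; 0 0 1]
M⁻¹ · (-1774/125, -7/125)ᵀ = (3/5, -2)ᵀ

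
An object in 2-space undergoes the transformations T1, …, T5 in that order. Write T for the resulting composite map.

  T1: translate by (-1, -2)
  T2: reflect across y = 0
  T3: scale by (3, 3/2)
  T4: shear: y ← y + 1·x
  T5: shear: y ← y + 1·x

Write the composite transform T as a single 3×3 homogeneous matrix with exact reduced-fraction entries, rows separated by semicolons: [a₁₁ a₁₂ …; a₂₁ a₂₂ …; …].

T = [3 0 -3; 6 -3/2 -3; 0 0 1]

T1 = [1 0 -1; 0 1 -2; 0 0 1]
T2·T1 = [1 0 -1; 0 -1 2; 0 0 1]
T3·…·T1 = [3 0 -3; 0 -3/2 3; 0 0 1]
T4·…·T1 = [3 0 -3; 3 -3/2 0; 0 0 1]
T5·…·T1 = [3 0 -3; 6 -3/2 -3; 0 0 1]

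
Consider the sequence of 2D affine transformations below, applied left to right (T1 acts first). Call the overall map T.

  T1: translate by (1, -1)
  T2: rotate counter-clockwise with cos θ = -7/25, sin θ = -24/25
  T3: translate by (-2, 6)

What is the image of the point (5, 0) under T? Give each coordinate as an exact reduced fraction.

T(p) = (-116/25, 13/25)

T1 translate by (1, -1): (5, 0) → (6, -1)
T2 rotate counter-clockwise with cos θ = -7/25, sin θ = -24/25: (6, -1) → (-66/25, -137/25)
T3 translate by (-2, 6): (-66/25, -137/25) → (-116/25, 13/25)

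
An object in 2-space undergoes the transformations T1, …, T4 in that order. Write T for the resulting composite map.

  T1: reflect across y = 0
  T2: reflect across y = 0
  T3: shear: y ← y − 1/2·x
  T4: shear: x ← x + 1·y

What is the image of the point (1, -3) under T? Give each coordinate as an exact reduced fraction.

T1 reflect across y = 0: (1, -3) → (1, 3)
T2 reflect across y = 0: (1, 3) → (1, -3)
T3 shear: y ← y − 1/2·x: (1, -3) → (1, -7/2)
T4 shear: x ← x + 1·y: (1, -7/2) → (-5/2, -7/2)

T(p) = (-5/2, -7/2)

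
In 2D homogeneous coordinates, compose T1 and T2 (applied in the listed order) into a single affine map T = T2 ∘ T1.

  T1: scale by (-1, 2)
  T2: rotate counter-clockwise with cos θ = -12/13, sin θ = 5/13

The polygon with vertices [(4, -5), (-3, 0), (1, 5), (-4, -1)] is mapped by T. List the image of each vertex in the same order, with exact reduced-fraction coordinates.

image vertices: (98/13, 100/13), (-36/13, 15/13), (-38/13, -125/13), (-38/13, 44/13)

T1 scale by (-1, 2): (4, -5) → (-4, -10); (-3, 0) → (3, 0); (1, 5) → (-1, 10); (-4, -1) → (4, -2)
T2 rotate counter-clockwise with cos θ = -12/13, sin θ = 5/13: (-4, -10) → (98/13, 100/13); (3, 0) → (-36/13, 15/13); (-1, 10) → (-38/13, -125/13); (4, -2) → (-38/13, 44/13)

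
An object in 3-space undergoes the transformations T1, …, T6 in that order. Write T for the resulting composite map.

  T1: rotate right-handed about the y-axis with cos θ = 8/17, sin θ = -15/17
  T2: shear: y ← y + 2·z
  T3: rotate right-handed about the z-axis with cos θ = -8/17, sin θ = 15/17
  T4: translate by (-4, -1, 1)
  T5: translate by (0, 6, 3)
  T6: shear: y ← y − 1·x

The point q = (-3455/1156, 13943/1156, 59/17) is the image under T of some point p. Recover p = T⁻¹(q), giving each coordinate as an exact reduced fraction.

T1 = [8/17 0 -15/17 0; 0 1 0 0; 15/17 0 8/17 0; 0 0 0 1]
T2·T1 = [8/17 0 -15/17 0; 30/17 1 16/17 0; 15/17 0 8/17 0; 0 0 0 1]
T3·…·T1 = [-514/289 -15/17 -120/289 0; -120/289 -8/17 -353/289 0; 15/17 0 8/17 0; 0 0 0 1]
T4·…·T1 = [-514/289 -15/17 -120/289 -4; -120/289 -8/17 -353/289 -1; 15/17 0 8/17 1; 0 0 0 1]
T5·…·T1 = [-514/289 -15/17 -120/289 -4; -120/289 -8/17 -353/289 5; 15/17 0 8/17 4; 0 0 0 1]
T6·…·T1 = [-514/289 -15/17 -120/289 -4; 394/289 7/17 -233/289 9; 15/17 0 8/17 4; 0 0 0 1]
det M = 1; M⁻¹ = [56/289 120/289 15/17 -1876/289; -23/17 -8/17 -2 116/17; -105/289 -225/289 8/17 1061/289; 0 0 0 1]
M⁻¹ · (-3455/1156, 13943/1156, 59/17)ᵀ = (1, -7/4, -3)ᵀ

p = (1, -7/4, -3)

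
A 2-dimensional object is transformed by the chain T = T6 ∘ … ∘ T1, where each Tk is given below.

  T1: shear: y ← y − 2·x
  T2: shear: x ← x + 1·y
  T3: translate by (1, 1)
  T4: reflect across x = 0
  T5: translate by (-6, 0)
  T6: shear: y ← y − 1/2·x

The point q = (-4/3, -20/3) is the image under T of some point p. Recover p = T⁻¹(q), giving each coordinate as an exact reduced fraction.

p = (8/3, -3)

T1 = [1 0 0; -2 1 0; 0 0 1]
T2·T1 = [-1 1 0; -2 1 0; 0 0 1]
T3·…·T1 = [-1 1 1; -2 1 1; 0 0 1]
T4·…·T1 = [1 -1 -1; -2 1 1; 0 0 1]
T5·…·T1 = [1 -1 -7; -2 1 1; 0 0 1]
T6·…·T1 = [1 -1 -7; -5/2 3/2 9/2; 0 0 1]
det M = -1; M⁻¹ = [-3/2 -1 -6; -5/2 -1 -13; 0 0 1]
M⁻¹ · (-4/3, -20/3)ᵀ = (8/3, -3)ᵀ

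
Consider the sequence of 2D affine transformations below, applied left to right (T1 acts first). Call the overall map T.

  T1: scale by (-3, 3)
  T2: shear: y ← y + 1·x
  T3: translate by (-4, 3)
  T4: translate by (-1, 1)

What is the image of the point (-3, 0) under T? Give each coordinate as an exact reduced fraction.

T(p) = (4, 13)

T1 scale by (-3, 3): (-3, 0) → (9, 0)
T2 shear: y ← y + 1·x: (9, 0) → (9, 9)
T3 translate by (-4, 3): (9, 9) → (5, 12)
T4 translate by (-1, 1): (5, 12) → (4, 13)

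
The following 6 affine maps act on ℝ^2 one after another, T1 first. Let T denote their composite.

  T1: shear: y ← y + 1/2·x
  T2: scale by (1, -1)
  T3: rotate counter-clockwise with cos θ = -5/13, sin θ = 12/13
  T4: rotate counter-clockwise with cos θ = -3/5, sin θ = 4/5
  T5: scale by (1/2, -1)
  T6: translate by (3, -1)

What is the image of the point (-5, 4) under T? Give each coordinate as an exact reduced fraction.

T1 shear: y ← y + 1/2·x: (-5, 4) → (-5, 3/2)
T2 scale by (1, -1): (-5, 3/2) → (-5, -3/2)
T3 rotate counter-clockwise with cos θ = -5/13, sin θ = 12/13: (-5, -3/2) → (43/13, -105/26)
T4 rotate counter-clockwise with cos θ = -3/5, sin θ = 4/5: (43/13, -105/26) → (81/65, 659/130)
T5 scale by (1/2, -1): (81/65, 659/130) → (81/130, -659/130)
T6 translate by (3, -1): (81/130, -659/130) → (471/130, -789/130)

T(p) = (471/130, -789/130)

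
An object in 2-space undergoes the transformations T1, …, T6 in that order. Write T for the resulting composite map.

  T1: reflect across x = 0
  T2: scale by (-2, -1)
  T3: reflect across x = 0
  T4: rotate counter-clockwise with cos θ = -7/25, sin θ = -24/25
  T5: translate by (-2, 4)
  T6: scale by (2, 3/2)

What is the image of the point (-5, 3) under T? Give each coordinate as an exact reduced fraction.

T1 reflect across x = 0: (-5, 3) → (5, 3)
T2 scale by (-2, -1): (5, 3) → (-10, -3)
T3 reflect across x = 0: (-10, -3) → (10, -3)
T4 rotate counter-clockwise with cos θ = -7/25, sin θ = -24/25: (10, -3) → (-142/25, -219/25)
T5 translate by (-2, 4): (-142/25, -219/25) → (-192/25, -119/25)
T6 scale by (2, 3/2): (-192/25, -119/25) → (-384/25, -357/50)

T(p) = (-384/25, -357/50)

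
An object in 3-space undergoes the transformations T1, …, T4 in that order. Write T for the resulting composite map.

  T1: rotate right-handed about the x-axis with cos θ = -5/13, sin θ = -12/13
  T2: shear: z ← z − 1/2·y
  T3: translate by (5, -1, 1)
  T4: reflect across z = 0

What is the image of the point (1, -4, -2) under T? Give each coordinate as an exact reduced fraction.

T(p) = (6, -17/13, -73/13)

T1 rotate right-handed about the x-axis with cos θ = -5/13, sin θ = -12/13: (1, -4, -2) → (1, -4/13, 58/13)
T2 shear: z ← z − 1/2·y: (1, -4/13, 58/13) → (1, -4/13, 60/13)
T3 translate by (5, -1, 1): (1, -4/13, 60/13) → (6, -17/13, 73/13)
T4 reflect across z = 0: (6, -17/13, 73/13) → (6, -17/13, -73/13)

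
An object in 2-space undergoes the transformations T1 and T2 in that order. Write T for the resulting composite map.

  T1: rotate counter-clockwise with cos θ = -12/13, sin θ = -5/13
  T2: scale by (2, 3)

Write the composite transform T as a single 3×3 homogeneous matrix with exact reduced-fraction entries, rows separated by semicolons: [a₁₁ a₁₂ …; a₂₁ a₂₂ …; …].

T1 = [-12/13 5/13 0; -5/13 -12/13 0; 0 0 1]
T2·T1 = [-24/13 10/13 0; -15/13 -36/13 0; 0 0 1]

T = [-24/13 10/13 0; -15/13 -36/13 0; 0 0 1]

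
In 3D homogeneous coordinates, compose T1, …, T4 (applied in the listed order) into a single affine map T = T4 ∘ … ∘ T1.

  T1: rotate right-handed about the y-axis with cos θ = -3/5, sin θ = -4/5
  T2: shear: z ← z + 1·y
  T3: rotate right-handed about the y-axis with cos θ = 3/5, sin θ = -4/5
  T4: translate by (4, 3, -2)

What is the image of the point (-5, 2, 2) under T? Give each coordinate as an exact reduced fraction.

T(p) = (37/5, 5, -14/5)

T1 rotate right-handed about the y-axis with cos θ = -3/5, sin θ = -4/5: (-5, 2, 2) → (7/5, 2, -26/5)
T2 shear: z ← z + 1·y: (7/5, 2, -26/5) → (7/5, 2, -16/5)
T3 rotate right-handed about the y-axis with cos θ = 3/5, sin θ = -4/5: (7/5, 2, -16/5) → (17/5, 2, -4/5)
T4 translate by (4, 3, -2): (17/5, 2, -4/5) → (37/5, 5, -14/5)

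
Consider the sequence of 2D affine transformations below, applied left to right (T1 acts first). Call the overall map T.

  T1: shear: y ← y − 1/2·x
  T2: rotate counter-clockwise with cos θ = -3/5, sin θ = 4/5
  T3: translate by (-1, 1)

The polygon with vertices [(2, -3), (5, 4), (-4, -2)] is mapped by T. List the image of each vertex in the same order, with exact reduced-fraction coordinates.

T1 shear: y ← y − 1/2·x: (2, -3) → (2, -4); (5, 4) → (5, 3/2); (-4, -2) → (-4, 0)
T2 rotate counter-clockwise with cos θ = -3/5, sin θ = 4/5: (2, -4) → (2, 4); (5, 3/2) → (-21/5, 31/10); (-4, 0) → (12/5, -16/5)
T3 translate by (-1, 1): (2, 4) → (1, 5); (-21/5, 31/10) → (-26/5, 41/10); (12/5, -16/5) → (7/5, -11/5)

image vertices: (1, 5), (-26/5, 41/10), (7/5, -11/5)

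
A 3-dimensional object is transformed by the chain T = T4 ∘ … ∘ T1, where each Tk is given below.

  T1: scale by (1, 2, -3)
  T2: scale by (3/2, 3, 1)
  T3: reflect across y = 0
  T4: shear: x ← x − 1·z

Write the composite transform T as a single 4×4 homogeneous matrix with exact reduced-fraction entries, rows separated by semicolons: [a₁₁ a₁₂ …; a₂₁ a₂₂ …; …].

T = [3/2 0 3 0; 0 -6 0 0; 0 0 -3 0; 0 0 0 1]

T1 = [1 0 0 0; 0 2 0 0; 0 0 -3 0; 0 0 0 1]
T2·T1 = [3/2 0 0 0; 0 6 0 0; 0 0 -3 0; 0 0 0 1]
T3·…·T1 = [3/2 0 0 0; 0 -6 0 0; 0 0 -3 0; 0 0 0 1]
T4·…·T1 = [3/2 0 3 0; 0 -6 0 0; 0 0 -3 0; 0 0 0 1]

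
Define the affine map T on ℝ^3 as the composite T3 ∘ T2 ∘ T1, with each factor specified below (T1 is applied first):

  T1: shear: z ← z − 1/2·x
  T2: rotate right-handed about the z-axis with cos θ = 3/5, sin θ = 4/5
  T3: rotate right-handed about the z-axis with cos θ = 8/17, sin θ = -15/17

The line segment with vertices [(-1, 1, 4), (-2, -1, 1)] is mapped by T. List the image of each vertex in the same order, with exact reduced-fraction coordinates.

T1 shear: z ← z − 1/2·x: (-1, 1, 4) → (-1, 1, 9/2); (-2, -1, 1) → (-2, -1, 2)
T2 rotate right-handed about the z-axis with cos θ = 3/5, sin θ = 4/5: (-1, 1, 9/2) → (-7/5, -1/5, 9/2); (-2, -1, 2) → (-2/5, -11/5, 2)
T3 rotate right-handed about the z-axis with cos θ = 8/17, sin θ = -15/17: (-7/5, -1/5, 9/2) → (-71/85, 97/85, 9/2); (-2/5, -11/5, 2) → (-181/85, -58/85, 2)

image vertices: (-71/85, 97/85, 9/2), (-181/85, -58/85, 2)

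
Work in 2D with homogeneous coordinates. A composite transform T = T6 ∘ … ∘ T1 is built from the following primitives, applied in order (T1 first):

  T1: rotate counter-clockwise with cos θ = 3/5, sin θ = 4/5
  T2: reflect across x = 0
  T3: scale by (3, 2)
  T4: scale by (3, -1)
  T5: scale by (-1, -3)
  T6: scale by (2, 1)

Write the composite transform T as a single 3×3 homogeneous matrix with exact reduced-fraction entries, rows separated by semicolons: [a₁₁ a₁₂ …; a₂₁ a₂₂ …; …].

T1 = [3/5 -4/5 0; 4/5 3/5 0; 0 0 1]
T2·T1 = [-3/5 4/5 0; 4/5 3/5 0; 0 0 1]
T3·…·T1 = [-9/5 12/5 0; 8/5 6/5 0; 0 0 1]
T4·…·T1 = [-27/5 36/5 0; -8/5 -6/5 0; 0 0 1]
T5·…·T1 = [27/5 -36/5 0; 24/5 18/5 0; 0 0 1]
T6·…·T1 = [54/5 -72/5 0; 24/5 18/5 0; 0 0 1]

T = [54/5 -72/5 0; 24/5 18/5 0; 0 0 1]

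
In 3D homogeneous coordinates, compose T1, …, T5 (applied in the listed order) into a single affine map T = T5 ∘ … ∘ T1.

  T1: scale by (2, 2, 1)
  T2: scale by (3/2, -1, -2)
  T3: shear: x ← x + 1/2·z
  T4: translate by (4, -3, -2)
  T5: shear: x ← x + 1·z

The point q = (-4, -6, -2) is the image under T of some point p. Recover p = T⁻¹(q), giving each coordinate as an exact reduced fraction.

p = (-2, 3/2, 0)

T1 = [2 0 0 0; 0 2 0 0; 0 0 1 0; 0 0 0 1]
T2·T1 = [3 0 0 0; 0 -2 0 0; 0 0 -2 0; 0 0 0 1]
T3·…·T1 = [3 0 -1 0; 0 -2 0 0; 0 0 -2 0; 0 0 0 1]
T4·…·T1 = [3 0 -1 4; 0 -2 0 -3; 0 0 -2 -2; 0 0 0 1]
T5·…·T1 = [3 0 -3 2; 0 -2 0 -3; 0 0 -2 -2; 0 0 0 1]
det M = 12; M⁻¹ = [1/3 0 -1/2 -5/3; 0 -1/2 0 -3/2; 0 0 -1/2 -1; 0 0 0 1]
M⁻¹ · (-4, -6, -2)ᵀ = (-2, 3/2, 0)ᵀ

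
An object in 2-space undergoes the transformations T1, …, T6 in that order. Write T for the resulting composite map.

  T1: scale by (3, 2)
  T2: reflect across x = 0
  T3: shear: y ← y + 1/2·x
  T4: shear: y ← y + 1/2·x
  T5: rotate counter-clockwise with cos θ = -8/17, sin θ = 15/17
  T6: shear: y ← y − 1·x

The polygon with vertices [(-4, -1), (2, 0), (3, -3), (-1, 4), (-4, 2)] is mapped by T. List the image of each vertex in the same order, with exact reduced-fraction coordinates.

image vertices: (-246/17, 346/17), (138/17, -180/17), (297/17, -312/17), (-189/17, 146/17), (-336/17, 388/17)

T1 scale by (3, 2): (-4, -1) → (-12, -2); (2, 0) → (6, 0); (3, -3) → (9, -6); (-1, 4) → (-3, 8); (-4, 2) → (-12, 4)
T2 reflect across x = 0: (-12, -2) → (12, -2); (6, 0) → (-6, 0); (9, -6) → (-9, -6); (-3, 8) → (3, 8); (-12, 4) → (12, 4)
T3 shear: y ← y + 1/2·x: (12, -2) → (12, 4); (-6, 0) → (-6, -3); (-9, -6) → (-9, -21/2); (3, 8) → (3, 19/2); (12, 4) → (12, 10)
T4 shear: y ← y + 1/2·x: (12, 4) → (12, 10); (-6, -3) → (-6, -6); (-9, -21/2) → (-9, -15); (3, 19/2) → (3, 11); (12, 10) → (12, 16)
T5 rotate counter-clockwise with cos θ = -8/17, sin θ = 15/17: (12, 10) → (-246/17, 100/17); (-6, -6) → (138/17, -42/17); (-9, -15) → (297/17, -15/17); (3, 11) → (-189/17, -43/17); (12, 16) → (-336/17, 52/17)
T6 shear: y ← y − 1·x: (-246/17, 100/17) → (-246/17, 346/17); (138/17, -42/17) → (138/17, -180/17); (297/17, -15/17) → (297/17, -312/17); (-189/17, -43/17) → (-189/17, 146/17); (-336/17, 52/17) → (-336/17, 388/17)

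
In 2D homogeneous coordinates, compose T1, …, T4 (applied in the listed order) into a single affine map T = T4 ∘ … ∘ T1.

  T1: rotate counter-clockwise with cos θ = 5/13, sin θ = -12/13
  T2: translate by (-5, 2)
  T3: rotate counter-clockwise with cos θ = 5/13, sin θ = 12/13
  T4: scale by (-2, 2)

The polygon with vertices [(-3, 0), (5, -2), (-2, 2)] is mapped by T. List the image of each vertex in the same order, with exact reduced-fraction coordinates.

image vertices: (176/13, -100/13), (-32/13, -152/13), (150/13, -48/13)

T1 rotate counter-clockwise with cos θ = 5/13, sin θ = -12/13: (-3, 0) → (-15/13, 36/13); (5, -2) → (1/13, -70/13); (-2, 2) → (14/13, 34/13)
T2 translate by (-5, 2): (-15/13, 36/13) → (-80/13, 62/13); (1/13, -70/13) → (-64/13, -44/13); (14/13, 34/13) → (-51/13, 60/13)
T3 rotate counter-clockwise with cos θ = 5/13, sin θ = 12/13: (-80/13, 62/13) → (-88/13, -50/13); (-64/13, -44/13) → (16/13, -76/13); (-51/13, 60/13) → (-75/13, -24/13)
T4 scale by (-2, 2): (-88/13, -50/13) → (176/13, -100/13); (16/13, -76/13) → (-32/13, -152/13); (-75/13, -24/13) → (150/13, -48/13)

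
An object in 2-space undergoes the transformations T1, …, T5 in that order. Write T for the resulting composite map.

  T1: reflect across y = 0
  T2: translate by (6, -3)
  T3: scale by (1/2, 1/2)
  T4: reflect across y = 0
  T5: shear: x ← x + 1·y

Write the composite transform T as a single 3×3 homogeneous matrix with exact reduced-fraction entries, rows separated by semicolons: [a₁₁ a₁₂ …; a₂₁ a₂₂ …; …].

T = [1/2 1/2 9/2; 0 1/2 3/2; 0 0 1]

T1 = [1 0 0; 0 -1 0; 0 0 1]
T2·T1 = [1 0 6; 0 -1 -3; 0 0 1]
T3·…·T1 = [1/2 0 3; 0 -1/2 -3/2; 0 0 1]
T4·…·T1 = [1/2 0 3; 0 1/2 3/2; 0 0 1]
T5·…·T1 = [1/2 1/2 9/2; 0 1/2 3/2; 0 0 1]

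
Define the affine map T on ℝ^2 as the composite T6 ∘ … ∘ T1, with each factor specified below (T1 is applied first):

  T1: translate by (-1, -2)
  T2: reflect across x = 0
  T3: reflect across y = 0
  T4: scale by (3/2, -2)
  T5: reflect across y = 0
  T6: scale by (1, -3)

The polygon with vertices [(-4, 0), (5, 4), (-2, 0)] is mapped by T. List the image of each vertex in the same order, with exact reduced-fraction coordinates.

image vertices: (15/2, -12), (-6, 12), (9/2, -12)

T1 translate by (-1, -2): (-4, 0) → (-5, -2); (5, 4) → (4, 2); (-2, 0) → (-3, -2)
T2 reflect across x = 0: (-5, -2) → (5, -2); (4, 2) → (-4, 2); (-3, -2) → (3, -2)
T3 reflect across y = 0: (5, -2) → (5, 2); (-4, 2) → (-4, -2); (3, -2) → (3, 2)
T4 scale by (3/2, -2): (5, 2) → (15/2, -4); (-4, -2) → (-6, 4); (3, 2) → (9/2, -4)
T5 reflect across y = 0: (15/2, -4) → (15/2, 4); (-6, 4) → (-6, -4); (9/2, -4) → (9/2, 4)
T6 scale by (1, -3): (15/2, 4) → (15/2, -12); (-6, -4) → (-6, 12); (9/2, 4) → (9/2, -12)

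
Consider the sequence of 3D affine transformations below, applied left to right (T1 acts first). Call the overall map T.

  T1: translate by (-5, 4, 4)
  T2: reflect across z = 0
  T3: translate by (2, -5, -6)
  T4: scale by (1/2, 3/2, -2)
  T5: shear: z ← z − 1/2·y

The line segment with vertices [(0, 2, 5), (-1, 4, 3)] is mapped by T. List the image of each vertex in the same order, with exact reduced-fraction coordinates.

T1 translate by (-5, 4, 4): (0, 2, 5) → (-5, 6, 9); (-1, 4, 3) → (-6, 8, 7)
T2 reflect across z = 0: (-5, 6, 9) → (-5, 6, -9); (-6, 8, 7) → (-6, 8, -7)
T3 translate by (2, -5, -6): (-5, 6, -9) → (-3, 1, -15); (-6, 8, -7) → (-4, 3, -13)
T4 scale by (1/2, 3/2, -2): (-3, 1, -15) → (-3/2, 3/2, 30); (-4, 3, -13) → (-2, 9/2, 26)
T5 shear: z ← z − 1/2·y: (-3/2, 3/2, 30) → (-3/2, 3/2, 117/4); (-2, 9/2, 26) → (-2, 9/2, 95/4)

image vertices: (-3/2, 3/2, 117/4), (-2, 9/2, 95/4)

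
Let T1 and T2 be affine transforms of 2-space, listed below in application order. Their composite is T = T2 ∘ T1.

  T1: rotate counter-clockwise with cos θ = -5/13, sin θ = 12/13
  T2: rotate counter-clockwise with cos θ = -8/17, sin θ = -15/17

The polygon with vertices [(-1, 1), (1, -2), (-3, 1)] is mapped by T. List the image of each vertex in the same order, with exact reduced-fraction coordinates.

image vertices: (-199/221, 241/221), (178/221, -461/221), (-639/221, 283/221)

T1 rotate counter-clockwise with cos θ = -5/13, sin θ = 12/13: (-1, 1) → (-7/13, -17/13); (1, -2) → (19/13, 22/13); (-3, 1) → (3/13, -41/13)
T2 rotate counter-clockwise with cos θ = -8/17, sin θ = -15/17: (-7/13, -17/13) → (-199/221, 241/221); (19/13, 22/13) → (178/221, -461/221); (3/13, -41/13) → (-639/221, 283/221)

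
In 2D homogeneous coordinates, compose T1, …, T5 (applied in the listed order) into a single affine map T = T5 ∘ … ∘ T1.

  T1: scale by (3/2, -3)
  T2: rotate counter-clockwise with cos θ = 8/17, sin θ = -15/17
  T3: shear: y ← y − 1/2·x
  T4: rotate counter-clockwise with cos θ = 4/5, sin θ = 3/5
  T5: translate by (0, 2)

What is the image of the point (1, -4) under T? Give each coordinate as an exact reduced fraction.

T1 scale by (3/2, -3): (1, -4) → (3/2, 12)
T2 rotate counter-clockwise with cos θ = 8/17, sin θ = -15/17: (3/2, 12) → (192/17, 147/34)
T3 shear: y ← y − 1/2·x: (192/17, 147/34) → (192/17, -45/34)
T4 rotate counter-clockwise with cos θ = 4/5, sin θ = 3/5: (192/17, -45/34) → (1671/170, 486/85)
T5 translate by (0, 2): (1671/170, 486/85) → (1671/170, 656/85)

T(p) = (1671/170, 656/85)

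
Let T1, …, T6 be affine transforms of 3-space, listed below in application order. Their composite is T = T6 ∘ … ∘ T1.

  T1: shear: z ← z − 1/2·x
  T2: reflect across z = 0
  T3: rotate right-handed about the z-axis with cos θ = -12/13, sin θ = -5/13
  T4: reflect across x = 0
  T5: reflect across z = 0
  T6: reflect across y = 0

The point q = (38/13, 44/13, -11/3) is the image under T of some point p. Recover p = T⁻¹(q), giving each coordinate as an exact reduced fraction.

T1 = [1 0 0 0; 0 1 0 0; -1/2 0 1 0; 0 0 0 1]
T2·T1 = [1 0 0 0; 0 1 0 0; 1/2 0 -1 0; 0 0 0 1]
T3·…·T1 = [-12/13 5/13 0 0; -5/13 -12/13 0 0; 1/2 0 -1 0; 0 0 0 1]
T4·…·T1 = [12/13 -5/13 0 0; -5/13 -12/13 0 0; 1/2 0 -1 0; 0 0 0 1]
T5·…·T1 = [12/13 -5/13 0 0; -5/13 -12/13 0 0; -1/2 0 1 0; 0 0 0 1]
T6·…·T1 = [12/13 -5/13 0 0; 5/13 12/13 0 0; -1/2 0 1 0; 0 0 0 1]
det M = 1; M⁻¹ = [12/13 5/13 0 0; -5/13 12/13 0 0; 6/13 5/26 1 0; 0 0 0 1]
M⁻¹ · (38/13, 44/13, -11/3)ᵀ = (4, 2, -5/3)ᵀ

p = (4, 2, -5/3)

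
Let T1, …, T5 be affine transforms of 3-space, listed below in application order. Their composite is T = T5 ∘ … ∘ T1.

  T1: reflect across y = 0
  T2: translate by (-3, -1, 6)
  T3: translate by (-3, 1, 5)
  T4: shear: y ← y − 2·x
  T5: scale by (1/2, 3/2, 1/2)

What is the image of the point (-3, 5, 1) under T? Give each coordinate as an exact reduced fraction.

T(p) = (-9/2, 39/2, 6)

T1 reflect across y = 0: (-3, 5, 1) → (-3, -5, 1)
T2 translate by (-3, -1, 6): (-3, -5, 1) → (-6, -6, 7)
T3 translate by (-3, 1, 5): (-6, -6, 7) → (-9, -5, 12)
T4 shear: y ← y − 2·x: (-9, -5, 12) → (-9, 13, 12)
T5 scale by (1/2, 3/2, 1/2): (-9, 13, 12) → (-9/2, 39/2, 6)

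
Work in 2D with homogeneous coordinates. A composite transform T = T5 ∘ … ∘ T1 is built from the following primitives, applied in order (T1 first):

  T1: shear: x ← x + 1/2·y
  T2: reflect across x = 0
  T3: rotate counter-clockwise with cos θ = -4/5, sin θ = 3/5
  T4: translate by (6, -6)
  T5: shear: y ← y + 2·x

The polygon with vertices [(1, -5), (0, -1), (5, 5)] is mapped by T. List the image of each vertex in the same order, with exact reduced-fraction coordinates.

image vertices: (39/5, 29/2), (31/5, 15/2), (9, 7/2)

T1 shear: x ← x + 1/2·y: (1, -5) → (-3/2, -5); (0, -1) → (-1/2, -1); (5, 5) → (15/2, 5)
T2 reflect across x = 0: (-3/2, -5) → (3/2, -5); (-1/2, -1) → (1/2, -1); (15/2, 5) → (-15/2, 5)
T3 rotate counter-clockwise with cos θ = -4/5, sin θ = 3/5: (3/2, -5) → (9/5, 49/10); (1/2, -1) → (1/5, 11/10); (-15/2, 5) → (3, -17/2)
T4 translate by (6, -6): (9/5, 49/10) → (39/5, -11/10); (1/5, 11/10) → (31/5, -49/10); (3, -17/2) → (9, -29/2)
T5 shear: y ← y + 2·x: (39/5, -11/10) → (39/5, 29/2); (31/5, -49/10) → (31/5, 15/2); (9, -29/2) → (9, 7/2)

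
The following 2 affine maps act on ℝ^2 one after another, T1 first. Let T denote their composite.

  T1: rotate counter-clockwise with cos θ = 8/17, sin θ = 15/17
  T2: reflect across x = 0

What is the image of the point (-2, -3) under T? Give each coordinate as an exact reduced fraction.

T1 rotate counter-clockwise with cos θ = 8/17, sin θ = 15/17: (-2, -3) → (29/17, -54/17)
T2 reflect across x = 0: (29/17, -54/17) → (-29/17, -54/17)

T(p) = (-29/17, -54/17)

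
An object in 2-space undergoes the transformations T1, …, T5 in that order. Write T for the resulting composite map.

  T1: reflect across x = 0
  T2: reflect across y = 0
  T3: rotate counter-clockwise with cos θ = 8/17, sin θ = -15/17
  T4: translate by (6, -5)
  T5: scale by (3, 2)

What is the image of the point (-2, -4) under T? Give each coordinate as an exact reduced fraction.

T1 reflect across x = 0: (-2, -4) → (2, -4)
T2 reflect across y = 0: (2, -4) → (2, 4)
T3 rotate counter-clockwise with cos θ = 8/17, sin θ = -15/17: (2, 4) → (76/17, 2/17)
T4 translate by (6, -5): (76/17, 2/17) → (178/17, -83/17)
T5 scale by (3, 2): (178/17, -83/17) → (534/17, -166/17)

T(p) = (534/17, -166/17)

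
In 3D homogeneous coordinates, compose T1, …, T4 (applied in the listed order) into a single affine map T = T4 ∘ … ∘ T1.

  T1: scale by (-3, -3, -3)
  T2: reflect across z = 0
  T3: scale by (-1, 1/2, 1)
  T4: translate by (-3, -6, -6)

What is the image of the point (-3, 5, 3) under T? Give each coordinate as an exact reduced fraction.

T1 scale by (-3, -3, -3): (-3, 5, 3) → (9, -15, -9)
T2 reflect across z = 0: (9, -15, -9) → (9, -15, 9)
T3 scale by (-1, 1/2, 1): (9, -15, 9) → (-9, -15/2, 9)
T4 translate by (-3, -6, -6): (-9, -15/2, 9) → (-12, -27/2, 3)

T(p) = (-12, -27/2, 3)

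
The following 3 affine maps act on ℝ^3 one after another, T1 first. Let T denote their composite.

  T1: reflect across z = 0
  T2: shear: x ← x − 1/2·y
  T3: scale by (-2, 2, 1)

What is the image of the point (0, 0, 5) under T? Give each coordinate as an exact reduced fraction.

T(p) = (0, 0, -5)

T1 reflect across z = 0: (0, 0, 5) → (0, 0, -5)
T2 shear: x ← x − 1/2·y: (0, 0, -5) → (0, 0, -5)
T3 scale by (-2, 2, 1): (0, 0, -5) → (0, 0, -5)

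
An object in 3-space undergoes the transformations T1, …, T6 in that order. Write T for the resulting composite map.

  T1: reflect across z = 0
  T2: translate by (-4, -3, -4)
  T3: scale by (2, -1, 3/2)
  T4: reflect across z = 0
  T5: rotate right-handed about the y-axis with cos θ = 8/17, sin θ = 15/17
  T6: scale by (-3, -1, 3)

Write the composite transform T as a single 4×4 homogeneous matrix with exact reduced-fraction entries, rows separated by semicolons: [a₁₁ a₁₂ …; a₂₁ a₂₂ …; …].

T = [-48/17 0 -135/34 -78/17; 0 1 0 -3; -90/17 0 36/17 504/17; 0 0 0 1]

T1 = [1 0 0 0; 0 1 0 0; 0 0 -1 0; 0 0 0 1]
T2·T1 = [1 0 0 -4; 0 1 0 -3; 0 0 -1 -4; 0 0 0 1]
T3·…·T1 = [2 0 0 -8; 0 -1 0 3; 0 0 -3/2 -6; 0 0 0 1]
T4·…·T1 = [2 0 0 -8; 0 -1 0 3; 0 0 3/2 6; 0 0 0 1]
T5·…·T1 = [16/17 0 45/34 26/17; 0 -1 0 3; -30/17 0 12/17 168/17; 0 0 0 1]
T6·…·T1 = [-48/17 0 -135/34 -78/17; 0 1 0 -3; -90/17 0 36/17 504/17; 0 0 0 1]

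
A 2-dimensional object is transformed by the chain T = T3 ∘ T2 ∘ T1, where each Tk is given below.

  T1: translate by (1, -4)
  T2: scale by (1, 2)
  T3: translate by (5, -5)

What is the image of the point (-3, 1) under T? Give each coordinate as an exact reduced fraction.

T(p) = (3, -11)

T1 translate by (1, -4): (-3, 1) → (-2, -3)
T2 scale by (1, 2): (-2, -3) → (-2, -6)
T3 translate by (5, -5): (-2, -6) → (3, -11)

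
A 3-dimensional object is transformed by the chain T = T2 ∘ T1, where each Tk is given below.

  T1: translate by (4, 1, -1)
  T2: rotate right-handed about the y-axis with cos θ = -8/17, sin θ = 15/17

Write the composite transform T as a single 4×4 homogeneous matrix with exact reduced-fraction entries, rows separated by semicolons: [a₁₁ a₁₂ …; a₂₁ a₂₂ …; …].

T = [-8/17 0 15/17 -47/17; 0 1 0 1; -15/17 0 -8/17 -52/17; 0 0 0 1]

T1 = [1 0 0 4; 0 1 0 1; 0 0 1 -1; 0 0 0 1]
T2·T1 = [-8/17 0 15/17 -47/17; 0 1 0 1; -15/17 0 -8/17 -52/17; 0 0 0 1]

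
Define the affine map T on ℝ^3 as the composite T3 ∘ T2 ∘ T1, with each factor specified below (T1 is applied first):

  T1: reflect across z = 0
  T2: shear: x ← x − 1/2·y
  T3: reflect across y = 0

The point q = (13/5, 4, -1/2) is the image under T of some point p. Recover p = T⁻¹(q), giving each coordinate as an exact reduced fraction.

p = (3/5, -4, 1/2)

T1 = [1 0 0 0; 0 1 0 0; 0 0 -1 0; 0 0 0 1]
T2·T1 = [1 -1/2 0 0; 0 1 0 0; 0 0 -1 0; 0 0 0 1]
T3·…·T1 = [1 -1/2 0 0; 0 -1 0 0; 0 0 -1 0; 0 0 0 1]
det M = 1; M⁻¹ = [1 -1/2 0 0; 0 -1 0 0; 0 0 -1 0; 0 0 0 1]
M⁻¹ · (13/5, 4, -1/2)ᵀ = (3/5, -4, 1/2)ᵀ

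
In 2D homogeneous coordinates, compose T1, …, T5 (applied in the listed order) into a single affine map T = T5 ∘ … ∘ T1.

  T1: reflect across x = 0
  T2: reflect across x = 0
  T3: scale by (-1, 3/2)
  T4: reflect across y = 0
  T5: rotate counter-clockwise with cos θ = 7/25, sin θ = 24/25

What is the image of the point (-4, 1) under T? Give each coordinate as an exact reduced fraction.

T(p) = (64/25, 171/50)

T1 reflect across x = 0: (-4, 1) → (4, 1)
T2 reflect across x = 0: (4, 1) → (-4, 1)
T3 scale by (-1, 3/2): (-4, 1) → (4, 3/2)
T4 reflect across y = 0: (4, 3/2) → (4, -3/2)
T5 rotate counter-clockwise with cos θ = 7/25, sin θ = 24/25: (4, -3/2) → (64/25, 171/50)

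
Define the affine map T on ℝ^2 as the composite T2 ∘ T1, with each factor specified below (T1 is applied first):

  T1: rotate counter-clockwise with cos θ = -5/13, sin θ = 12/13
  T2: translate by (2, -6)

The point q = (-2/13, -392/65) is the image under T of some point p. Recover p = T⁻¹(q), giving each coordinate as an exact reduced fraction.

p = (4/5, 2)

T1 = [-5/13 -12/13 0; 12/13 -5/13 0; 0 0 1]
T2·T1 = [-5/13 -12/13 2; 12/13 -5/13 -6; 0 0 1]
det M = 1; M⁻¹ = [-5/13 12/13 82/13; -12/13 -5/13 -6/13; 0 0 1]
M⁻¹ · (-2/13, -392/65)ᵀ = (4/5, 2)ᵀ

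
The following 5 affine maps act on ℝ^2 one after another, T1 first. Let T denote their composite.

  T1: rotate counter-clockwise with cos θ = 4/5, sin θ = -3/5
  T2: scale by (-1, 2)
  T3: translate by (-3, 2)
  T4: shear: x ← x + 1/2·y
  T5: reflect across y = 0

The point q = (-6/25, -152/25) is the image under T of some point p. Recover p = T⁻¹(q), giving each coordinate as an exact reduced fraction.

p = (-1, 9/5)

T1 = [4/5 3/5 0; -3/5 4/5 0; 0 0 1]
T2·T1 = [-4/5 -3/5 0; -6/5 8/5 0; 0 0 1]
T3·…·T1 = [-4/5 -3/5 -3; -6/5 8/5 2; 0 0 1]
T4·…·T1 = [-7/5 1/5 -2; -6/5 8/5 2; 0 0 1]
T5·…·T1 = [-7/5 1/5 -2; 6/5 -8/5 -2; 0 0 1]
det M = 2; M⁻¹ = [-4/5 -1/10 -9/5; -3/5 -7/10 -13/5; 0 0 1]
M⁻¹ · (-6/25, -152/25)ᵀ = (-1, 9/5)ᵀ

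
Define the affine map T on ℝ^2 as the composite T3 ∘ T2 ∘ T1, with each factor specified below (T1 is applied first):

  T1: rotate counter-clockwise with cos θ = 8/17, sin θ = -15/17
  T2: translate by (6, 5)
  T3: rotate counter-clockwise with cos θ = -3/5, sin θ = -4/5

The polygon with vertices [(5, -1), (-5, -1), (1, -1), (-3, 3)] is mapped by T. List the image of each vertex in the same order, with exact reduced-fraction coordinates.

T1 rotate counter-clockwise with cos θ = 8/17, sin θ = -15/17: (5, -1) → (25/17, -83/17); (-5, -1) → (-55/17, 67/17); (1, -1) → (-7/17, -23/17); (-3, 3) → (21/17, 69/17)
T2 translate by (6, 5): (25/17, -83/17) → (127/17, 2/17); (-55/17, 67/17) → (47/17, 152/17); (-7/17, -23/17) → (95/17, 62/17); (21/17, 69/17) → (123/17, 154/17)
T3 rotate counter-clockwise with cos θ = -3/5, sin θ = -4/5: (127/17, 2/17) → (-373/85, -514/85); (47/17, 152/17) → (467/85, -644/85); (95/17, 62/17) → (-37/85, -566/85); (123/17, 154/17) → (247/85, -954/85)

image vertices: (-373/85, -514/85), (467/85, -644/85), (-37/85, -566/85), (247/85, -954/85)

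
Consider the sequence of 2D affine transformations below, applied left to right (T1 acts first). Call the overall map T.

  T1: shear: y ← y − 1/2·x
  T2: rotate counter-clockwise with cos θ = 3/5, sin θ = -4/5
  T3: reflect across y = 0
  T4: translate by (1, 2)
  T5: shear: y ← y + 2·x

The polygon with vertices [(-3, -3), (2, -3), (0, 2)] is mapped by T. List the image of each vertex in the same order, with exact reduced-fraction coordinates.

image vertices: (-2, -7/2), (-1, 4), (13/5, 6)

T1 shear: y ← y − 1/2·x: (-3, -3) → (-3, -3/2); (2, -3) → (2, -4); (0, 2) → (0, 2)
T2 rotate counter-clockwise with cos θ = 3/5, sin θ = -4/5: (-3, -3/2) → (-3, 3/2); (2, -4) → (-2, -4); (0, 2) → (8/5, 6/5)
T3 reflect across y = 0: (-3, 3/2) → (-3, -3/2); (-2, -4) → (-2, 4); (8/5, 6/5) → (8/5, -6/5)
T4 translate by (1, 2): (-3, -3/2) → (-2, 1/2); (-2, 4) → (-1, 6); (8/5, -6/5) → (13/5, 4/5)
T5 shear: y ← y + 2·x: (-2, 1/2) → (-2, -7/2); (-1, 6) → (-1, 4); (13/5, 4/5) → (13/5, 6)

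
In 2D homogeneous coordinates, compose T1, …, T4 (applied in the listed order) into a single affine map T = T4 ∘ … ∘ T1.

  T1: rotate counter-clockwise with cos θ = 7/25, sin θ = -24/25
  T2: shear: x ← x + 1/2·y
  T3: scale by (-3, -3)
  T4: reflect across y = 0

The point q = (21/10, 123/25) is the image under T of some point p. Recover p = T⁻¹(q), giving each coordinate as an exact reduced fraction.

p = (-2, -1)

T1 = [7/25 24/25 0; -24/25 7/25 0; 0 0 1]
T2·T1 = [-1/5 11/10 0; -24/25 7/25 0; 0 0 1]
T3·…·T1 = [3/5 -33/10 0; 72/25 -21/25 0; 0 0 1]
T4·…·T1 = [3/5 -33/10 0; -72/25 21/25 0; 0 0 1]
det M = -9; M⁻¹ = [-7/75 -11/30 0; -8/25 -1/15 0; 0 0 1]
M⁻¹ · (21/10, 123/25)ᵀ = (-2, -1)ᵀ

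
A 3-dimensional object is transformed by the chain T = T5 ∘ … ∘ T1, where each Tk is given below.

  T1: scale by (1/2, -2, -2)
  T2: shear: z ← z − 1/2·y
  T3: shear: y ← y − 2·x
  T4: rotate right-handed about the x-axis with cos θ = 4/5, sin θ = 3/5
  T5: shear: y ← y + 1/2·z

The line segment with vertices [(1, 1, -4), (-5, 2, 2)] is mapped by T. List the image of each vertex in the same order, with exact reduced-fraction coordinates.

T1 scale by (1/2, -2, -2): (1, 1, -4) → (1/2, -2, 8); (-5, 2, 2) → (-5/2, -4, -4)
T2 shear: z ← z − 1/2·y: (1/2, -2, 8) → (1/2, -2, 9); (-5/2, -4, -4) → (-5/2, -4, -2)
T3 shear: y ← y − 2·x: (1/2, -2, 9) → (1/2, -3, 9); (-5/2, -4, -2) → (-5/2, 1, -2)
T4 rotate right-handed about the x-axis with cos θ = 4/5, sin θ = 3/5: (1/2, -3, 9) → (1/2, -39/5, 27/5); (-5/2, 1, -2) → (-5/2, 2, -1)
T5 shear: y ← y + 1/2·z: (1/2, -39/5, 27/5) → (1/2, -51/10, 27/5); (-5/2, 2, -1) → (-5/2, 3/2, -1)

image vertices: (1/2, -51/10, 27/5), (-5/2, 3/2, -1)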